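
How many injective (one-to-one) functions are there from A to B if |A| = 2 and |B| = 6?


An injection sends each of |A| = 2 inputs to a distinct output in B.
# injections = |B|·(|B|-1)·…·(|B|-|A|+1) = 6! / (6 - 2)!
= 6 × 5
= 30

Number of injections = 30


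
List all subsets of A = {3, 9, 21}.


|A| = 3, so |P(A)| = 2^3 = 8
Enumerate subsets by cardinality (0 to 3):
∅, {3}, {9}, {21}, {3, 9}, {3, 21}, {9, 21}, {3, 9, 21}

P(A) has 8 subsets: ∅, {3}, {9}, {21}, {3, 9}, {3, 21}, {9, 21}, {3, 9, 21}


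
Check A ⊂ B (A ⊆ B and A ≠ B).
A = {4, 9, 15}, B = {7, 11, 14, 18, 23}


A ⊂ B requires: A ⊆ B AND A ≠ B.
A ⊆ B? No
A ⊄ B, so A is not a proper subset.

No, A is not a proper subset of B


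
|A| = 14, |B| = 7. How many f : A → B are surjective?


n = |A| = 14, k = |B| = 7. Surjections via inclusion-exclusion:
S(n,k) = Σ(-1)^i × C(k,i) × (k-i)^n, i=0 to k
i=0: (-1)^0×C(7,0)×7^14 = 678223072849
i=1: (-1)^1×C(7,1)×6^14 = -548549148672
i=2: (-1)^2×C(7,2)×5^14 = 128173828125
i=3: (-1)^3×C(7,3)×4^14 = -9395240960
i=4: (-1)^4×C(7,4)×3^14 = 167403915
i=5: (-1)^5×C(7,5)×2^14 = -344064
i=6: (-1)^6×C(7,6)×1^14 = 7
i=7: (-1)^7×C(7,7)×0^14 = 0
Total = 248619571200

Number of surjections = 248619571200


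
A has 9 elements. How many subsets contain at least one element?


Total subsets = 2^n = 2^9 = 512
Non-empty subsets exclude the empty set: 2^n - 1
= 512 - 1
= 511

Number of non-empty subsets = 511


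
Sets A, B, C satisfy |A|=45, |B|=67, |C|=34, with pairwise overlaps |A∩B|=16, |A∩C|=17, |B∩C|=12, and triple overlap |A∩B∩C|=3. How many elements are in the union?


|A∪B∪C| = |A|+|B|+|C| - |A∩B|-|A∩C|-|B∩C| + |A∩B∩C|
= 45+67+34 - 16-17-12 + 3
= 146 - 45 + 3
= 104

|A ∪ B ∪ C| = 104


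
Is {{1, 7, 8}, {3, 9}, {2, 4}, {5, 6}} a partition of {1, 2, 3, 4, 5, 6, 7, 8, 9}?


A partition requires: (1) non-empty parts, (2) pairwise disjoint, (3) union = U
Parts: {1, 7, 8}, {3, 9}, {2, 4}, {5, 6}
Union of parts: {1, 2, 3, 4, 5, 6, 7, 8, 9}
U = {1, 2, 3, 4, 5, 6, 7, 8, 9}
All non-empty? True
Pairwise disjoint? True
Covers U? True

Yes, valid partition


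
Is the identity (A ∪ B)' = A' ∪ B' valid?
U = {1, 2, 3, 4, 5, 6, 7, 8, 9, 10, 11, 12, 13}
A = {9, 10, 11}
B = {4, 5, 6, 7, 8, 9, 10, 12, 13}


LHS: A ∪ B = {4, 5, 6, 7, 8, 9, 10, 11, 12, 13}
(A ∪ B)' = U \ (A ∪ B) = {1, 2, 3}
A' = {1, 2, 3, 4, 5, 6, 7, 8, 12, 13}, B' = {1, 2, 3, 11}
Claimed RHS: A' ∪ B' = {1, 2, 3, 4, 5, 6, 7, 8, 11, 12, 13}
Identity is INVALID: LHS = {1, 2, 3} but the RHS claimed here equals {1, 2, 3, 4, 5, 6, 7, 8, 11, 12, 13}. The correct form is (A ∪ B)' = A' ∩ B'.

Identity is invalid: (A ∪ B)' = {1, 2, 3} but A' ∪ B' = {1, 2, 3, 4, 5, 6, 7, 8, 11, 12, 13}. The correct De Morgan law is (A ∪ B)' = A' ∩ B'.


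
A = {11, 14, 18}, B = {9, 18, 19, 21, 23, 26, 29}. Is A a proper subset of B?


A ⊂ B requires: A ⊆ B AND A ≠ B.
A ⊆ B? No
A ⊄ B, so A is not a proper subset.

No, A is not a proper subset of B


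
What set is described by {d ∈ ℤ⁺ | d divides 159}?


Checking each candidate:
Condition: positive divisors of 159
Result = {1, 3, 53, 159}

{1, 3, 53, 159}


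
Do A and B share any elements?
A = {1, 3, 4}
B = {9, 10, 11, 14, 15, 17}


Disjoint means A ∩ B = ∅.
A ∩ B = ∅
A ∩ B = ∅, so A and B are disjoint.

No — A and B share no elements (A ∩ B = ∅), so they are disjoint


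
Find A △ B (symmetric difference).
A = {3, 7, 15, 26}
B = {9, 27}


A △ B = (A \ B) ∪ (B \ A) = elements in exactly one of A or B
A \ B = {3, 7, 15, 26}
B \ A = {9, 27}
A △ B = {3, 7, 9, 15, 26, 27}

A △ B = {3, 7, 9, 15, 26, 27}


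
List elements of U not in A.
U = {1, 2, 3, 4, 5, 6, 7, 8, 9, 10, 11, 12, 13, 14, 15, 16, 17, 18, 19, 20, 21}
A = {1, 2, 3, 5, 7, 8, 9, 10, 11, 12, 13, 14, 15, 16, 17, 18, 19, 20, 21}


Aᶜ = U \ A = elements in U but not in A
U = {1, 2, 3, 4, 5, 6, 7, 8, 9, 10, 11, 12, 13, 14, 15, 16, 17, 18, 19, 20, 21}
A = {1, 2, 3, 5, 7, 8, 9, 10, 11, 12, 13, 14, 15, 16, 17, 18, 19, 20, 21}
Aᶜ = {4, 6}

Aᶜ = {4, 6}


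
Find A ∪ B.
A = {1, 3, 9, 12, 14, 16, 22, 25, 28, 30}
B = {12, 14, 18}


A ∪ B = all elements in A or B (or both)
A = {1, 3, 9, 12, 14, 16, 22, 25, 28, 30}
B = {12, 14, 18}
A ∪ B = {1, 3, 9, 12, 14, 16, 18, 22, 25, 28, 30}

A ∪ B = {1, 3, 9, 12, 14, 16, 18, 22, 25, 28, 30}


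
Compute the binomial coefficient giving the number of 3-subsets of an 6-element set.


C(n,k) = n! / (k!(n-k)!)
C(6,3) = 6! / (3!3!)
= 20

C(6,3) = 20


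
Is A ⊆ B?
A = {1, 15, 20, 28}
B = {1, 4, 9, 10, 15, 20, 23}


A ⊆ B means every element of A is in B.
Elements in A not in B: {28}
So A ⊄ B.

No, A ⊄ B


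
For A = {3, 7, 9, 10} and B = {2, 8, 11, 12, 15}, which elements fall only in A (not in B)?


A = {3, 7, 9, 10}
B = {2, 8, 11, 12, 15}
Region: only in A (not in B)
Elements: {3, 7, 9, 10}

Elements only in A (not in B): {3, 7, 9, 10}


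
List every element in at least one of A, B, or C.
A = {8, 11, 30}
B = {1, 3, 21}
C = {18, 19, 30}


A ∪ B = {1, 3, 8, 11, 21, 30}
(A ∪ B) ∪ C = {1, 3, 8, 11, 18, 19, 21, 30}

A ∪ B ∪ C = {1, 3, 8, 11, 18, 19, 21, 30}


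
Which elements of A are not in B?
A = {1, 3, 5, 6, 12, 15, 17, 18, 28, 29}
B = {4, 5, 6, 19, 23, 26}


A \ B = elements in A but not in B
A = {1, 3, 5, 6, 12, 15, 17, 18, 28, 29}
B = {4, 5, 6, 19, 23, 26}
Remove from A any elements in B
A \ B = {1, 3, 12, 15, 17, 18, 28, 29}

A \ B = {1, 3, 12, 15, 17, 18, 28, 29}


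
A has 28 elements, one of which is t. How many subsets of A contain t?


Subsets of A containing t correspond to subsets of A \ {t}, which has 27 elements.
Count = 2^(n-1) = 2^27
= 134217728

Number of subsets containing t = 134217728


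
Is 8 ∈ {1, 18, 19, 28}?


A = {1, 18, 19, 28}
Checking if 8 is in A
8 is not in A → False

8 ∉ A


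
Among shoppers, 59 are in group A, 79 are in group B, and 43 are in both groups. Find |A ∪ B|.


|A ∪ B| = |A| + |B| - |A ∩ B|
= 59 + 79 - 43
= 95

|A ∪ B| = 95


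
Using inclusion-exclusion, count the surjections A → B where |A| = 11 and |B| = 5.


n = |A| = 11, k = |B| = 5. Surjections via inclusion-exclusion:
S(n,k) = Σ(-1)^i × C(k,i) × (k-i)^n, i=0 to k
i=0: (-1)^0×C(5,0)×5^11 = 48828125
i=1: (-1)^1×C(5,1)×4^11 = -20971520
i=2: (-1)^2×C(5,2)×3^11 = 1771470
i=3: (-1)^3×C(5,3)×2^11 = -20480
i=4: (-1)^4×C(5,4)×1^11 = 5
i=5: (-1)^5×C(5,5)×0^11 = 0
Total = 29607600

Number of surjections = 29607600


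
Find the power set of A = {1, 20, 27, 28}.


|A| = 4, so |P(A)| = 2^4 = 16
Enumerate subsets by cardinality (0 to 4):
∅, {1}, {20}, {27}, {28}, {1, 20}, {1, 27}, {1, 28}, {20, 27}, {20, 28}, {27, 28}, {1, 20, 27}, {1, 20, 28}, {1, 27, 28}, {20, 27, 28}, {1, 20, 27, 28}

P(A) has 16 subsets: ∅, {1}, {20}, {27}, {28}, {1, 20}, {1, 27}, {1, 28}, {20, 27}, {20, 28}, {27, 28}, {1, 20, 27}, {1, 20, 28}, {1, 27, 28}, {20, 27, 28}, {1, 20, 27, 28}


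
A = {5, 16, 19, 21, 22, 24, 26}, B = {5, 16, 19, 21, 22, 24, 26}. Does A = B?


Two sets are equal iff they have exactly the same elements.
A = {5, 16, 19, 21, 22, 24, 26}
B = {5, 16, 19, 21, 22, 24, 26}
Same elements → A = B

Yes, A = B


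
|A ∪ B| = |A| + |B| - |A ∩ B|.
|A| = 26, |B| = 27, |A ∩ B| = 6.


|A ∪ B| = |A| + |B| - |A ∩ B|
= 26 + 27 - 6
= 47

|A ∪ B| = 47


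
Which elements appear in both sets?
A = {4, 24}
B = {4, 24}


A ∩ B = elements in both A and B
A = {4, 24}
B = {4, 24}
A ∩ B = {4, 24}

A ∩ B = {4, 24}


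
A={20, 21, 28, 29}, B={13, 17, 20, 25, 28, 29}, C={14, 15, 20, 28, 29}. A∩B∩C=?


A ∩ B = {20, 28, 29}
(A ∩ B) ∩ C = {20, 28, 29}

A ∩ B ∩ C = {20, 28, 29}


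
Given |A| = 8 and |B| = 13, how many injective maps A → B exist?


An injection sends each of |A| = 8 inputs to a distinct output in B.
# injections = |B|·(|B|-1)·…·(|B|-|A|+1) = 13! / (13 - 8)!
= 13 × 12 × 11 × 10 × 9 × 8 × 7 × 6
= 51891840

Number of injections = 51891840


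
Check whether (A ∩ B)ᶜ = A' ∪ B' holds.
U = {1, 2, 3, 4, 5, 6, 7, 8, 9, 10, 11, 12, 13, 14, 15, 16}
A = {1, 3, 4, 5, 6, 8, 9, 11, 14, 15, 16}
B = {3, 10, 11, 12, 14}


LHS: A ∩ B = {3, 11, 14}
(A ∩ B)' = U \ (A ∩ B) = {1, 2, 4, 5, 6, 7, 8, 9, 10, 12, 13, 15, 16}
A' = {2, 7, 10, 12, 13}, B' = {1, 2, 4, 5, 6, 7, 8, 9, 13, 15, 16}
Claimed RHS: A' ∪ B' = {1, 2, 4, 5, 6, 7, 8, 9, 10, 12, 13, 15, 16}
Identity is VALID: LHS = RHS = {1, 2, 4, 5, 6, 7, 8, 9, 10, 12, 13, 15, 16} ✓

Identity is valid. (A ∩ B)' = A' ∪ B' = {1, 2, 4, 5, 6, 7, 8, 9, 10, 12, 13, 15, 16}


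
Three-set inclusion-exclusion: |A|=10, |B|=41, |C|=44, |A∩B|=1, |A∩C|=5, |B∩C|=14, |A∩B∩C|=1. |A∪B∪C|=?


|A∪B∪C| = |A|+|B|+|C| - |A∩B|-|A∩C|-|B∩C| + |A∩B∩C|
= 10+41+44 - 1-5-14 + 1
= 95 - 20 + 1
= 76

|A ∪ B ∪ C| = 76


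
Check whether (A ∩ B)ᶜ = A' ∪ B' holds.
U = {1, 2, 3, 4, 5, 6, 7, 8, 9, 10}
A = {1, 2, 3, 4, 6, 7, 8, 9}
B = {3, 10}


LHS: A ∩ B = {3}
(A ∩ B)' = U \ (A ∩ B) = {1, 2, 4, 5, 6, 7, 8, 9, 10}
A' = {5, 10}, B' = {1, 2, 4, 5, 6, 7, 8, 9}
Claimed RHS: A' ∪ B' = {1, 2, 4, 5, 6, 7, 8, 9, 10}
Identity is VALID: LHS = RHS = {1, 2, 4, 5, 6, 7, 8, 9, 10} ✓

Identity is valid. (A ∩ B)' = A' ∪ B' = {1, 2, 4, 5, 6, 7, 8, 9, 10}


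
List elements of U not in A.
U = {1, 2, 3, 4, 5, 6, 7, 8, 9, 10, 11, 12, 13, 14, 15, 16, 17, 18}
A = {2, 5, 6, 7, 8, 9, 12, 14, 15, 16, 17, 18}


Aᶜ = U \ A = elements in U but not in A
U = {1, 2, 3, 4, 5, 6, 7, 8, 9, 10, 11, 12, 13, 14, 15, 16, 17, 18}
A = {2, 5, 6, 7, 8, 9, 12, 14, 15, 16, 17, 18}
Aᶜ = {1, 3, 4, 10, 11, 13}

Aᶜ = {1, 3, 4, 10, 11, 13}


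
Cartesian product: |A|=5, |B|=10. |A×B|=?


|A × B| = |A| × |B|
= 5 × 10
= 50

|A × B| = 50


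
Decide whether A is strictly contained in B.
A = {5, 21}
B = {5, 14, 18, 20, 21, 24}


A ⊂ B requires: A ⊆ B AND A ≠ B.
A ⊆ B? Yes
A = B? No
A ⊂ B: Yes (A is a proper subset of B)

Yes, A ⊂ B


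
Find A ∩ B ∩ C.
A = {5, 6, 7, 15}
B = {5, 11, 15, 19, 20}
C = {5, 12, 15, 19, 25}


A ∩ B = {5, 15}
(A ∩ B) ∩ C = {5, 15}

A ∩ B ∩ C = {5, 15}


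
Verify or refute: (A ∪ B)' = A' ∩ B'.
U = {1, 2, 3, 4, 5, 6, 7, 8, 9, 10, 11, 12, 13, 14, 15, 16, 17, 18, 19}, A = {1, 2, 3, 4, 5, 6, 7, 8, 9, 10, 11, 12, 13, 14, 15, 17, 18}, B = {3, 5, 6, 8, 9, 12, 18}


LHS: A ∪ B = {1, 2, 3, 4, 5, 6, 7, 8, 9, 10, 11, 12, 13, 14, 15, 17, 18}
(A ∪ B)' = U \ (A ∪ B) = {16, 19}
A' = {16, 19}, B' = {1, 2, 4, 7, 10, 11, 13, 14, 15, 16, 17, 19}
Claimed RHS: A' ∩ B' = {16, 19}
Identity is VALID: LHS = RHS = {16, 19} ✓

Identity is valid. (A ∪ B)' = A' ∩ B' = {16, 19}


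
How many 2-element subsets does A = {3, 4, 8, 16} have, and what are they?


|A| = 4, so A has C(4,2) = 6 subsets of size 2.
Enumerate by choosing 2 elements from A at a time:
{3, 4}, {3, 8}, {3, 16}, {4, 8}, {4, 16}, {8, 16}

2-element subsets (6 total): {3, 4}, {3, 8}, {3, 16}, {4, 8}, {4, 16}, {8, 16}


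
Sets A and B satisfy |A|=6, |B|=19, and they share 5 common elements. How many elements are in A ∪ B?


|A ∪ B| = |A| + |B| - |A ∩ B|
= 6 + 19 - 5
= 20

|A ∪ B| = 20


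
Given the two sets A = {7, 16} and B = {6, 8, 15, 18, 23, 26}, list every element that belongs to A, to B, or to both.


A ∪ B = all elements in A or B (or both)
A = {7, 16}
B = {6, 8, 15, 18, 23, 26}
A ∪ B = {6, 7, 8, 15, 16, 18, 23, 26}

A ∪ B = {6, 7, 8, 15, 16, 18, 23, 26}


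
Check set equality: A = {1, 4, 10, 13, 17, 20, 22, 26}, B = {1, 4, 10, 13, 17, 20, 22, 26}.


Two sets are equal iff they have exactly the same elements.
A = {1, 4, 10, 13, 17, 20, 22, 26}
B = {1, 4, 10, 13, 17, 20, 22, 26}
Same elements → A = B

Yes, A = B


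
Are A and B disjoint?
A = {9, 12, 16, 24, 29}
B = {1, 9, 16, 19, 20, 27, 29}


Disjoint means A ∩ B = ∅.
A ∩ B = {9, 16, 29}
A ∩ B ≠ ∅, so A and B are NOT disjoint.

No, A and B are not disjoint (A ∩ B = {9, 16, 29})


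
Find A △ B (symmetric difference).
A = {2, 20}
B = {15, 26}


A △ B = (A \ B) ∪ (B \ A) = elements in exactly one of A or B
A \ B = {2, 20}
B \ A = {15, 26}
A △ B = {2, 15, 20, 26}

A △ B = {2, 15, 20, 26}


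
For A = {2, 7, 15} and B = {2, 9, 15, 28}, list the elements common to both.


A ∩ B = elements in both A and B
A = {2, 7, 15}
B = {2, 9, 15, 28}
A ∩ B = {2, 15}

A ∩ B = {2, 15}


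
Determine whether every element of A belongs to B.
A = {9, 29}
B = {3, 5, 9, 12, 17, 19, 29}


A ⊆ B means every element of A is in B.
All elements of A are in B.
So A ⊆ B.

Yes, A ⊆ B


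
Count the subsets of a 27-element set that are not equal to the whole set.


Total subsets = 2^n = 2^27 = 134217728
Proper subsets exclude the set itself: 2^n - 1
= 134217728 - 1
= 134217727

Number of proper subsets = 134217727


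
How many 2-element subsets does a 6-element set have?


C(n,k) = n! / (k!(n-k)!)
C(6,2) = 6! / (2!4!)
= 15

C(6,2) = 15


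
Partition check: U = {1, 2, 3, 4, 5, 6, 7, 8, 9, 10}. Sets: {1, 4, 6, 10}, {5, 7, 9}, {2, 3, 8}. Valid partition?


A partition requires: (1) non-empty parts, (2) pairwise disjoint, (3) union = U
Parts: {1, 4, 6, 10}, {5, 7, 9}, {2, 3, 8}
Union of parts: {1, 2, 3, 4, 5, 6, 7, 8, 9, 10}
U = {1, 2, 3, 4, 5, 6, 7, 8, 9, 10}
All non-empty? True
Pairwise disjoint? True
Covers U? True

Yes, valid partition


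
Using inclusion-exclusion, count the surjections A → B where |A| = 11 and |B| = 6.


n = |A| = 11, k = |B| = 6. Surjections via inclusion-exclusion:
S(n,k) = Σ(-1)^i × C(k,i) × (k-i)^n, i=0 to k
i=0: (-1)^0×C(6,0)×6^11 = 362797056
i=1: (-1)^1×C(6,1)×5^11 = -292968750
i=2: (-1)^2×C(6,2)×4^11 = 62914560
i=3: (-1)^3×C(6,3)×3^11 = -3542940
i=4: (-1)^4×C(6,4)×2^11 = 30720
i=5: (-1)^5×C(6,5)×1^11 = -6
i=6: (-1)^6×C(6,6)×0^11 = 0
Total = 129230640

Number of surjections = 129230640


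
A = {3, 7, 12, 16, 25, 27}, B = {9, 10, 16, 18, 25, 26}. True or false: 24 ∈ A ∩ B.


A = {3, 7, 12, 16, 25, 27}, B = {9, 10, 16, 18, 25, 26}
A ∩ B = elements in both A and B
A ∩ B = {16, 25}
Checking if 24 ∈ A ∩ B
24 is not in A ∩ B → False

24 ∉ A ∩ B


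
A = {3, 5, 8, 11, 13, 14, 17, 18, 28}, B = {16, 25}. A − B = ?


A \ B = elements in A but not in B
A = {3, 5, 8, 11, 13, 14, 17, 18, 28}
B = {16, 25}
Remove from A any elements in B
A \ B = {3, 5, 8, 11, 13, 14, 17, 18, 28}

A \ B = {3, 5, 8, 11, 13, 14, 17, 18, 28}


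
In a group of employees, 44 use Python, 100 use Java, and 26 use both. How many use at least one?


|A ∪ B| = |A| + |B| - |A ∩ B|
= 44 + 100 - 26
= 118

|A ∪ B| = 118


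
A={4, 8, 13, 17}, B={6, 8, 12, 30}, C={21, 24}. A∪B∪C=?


A ∪ B = {4, 6, 8, 12, 13, 17, 30}
(A ∪ B) ∪ C = {4, 6, 8, 12, 13, 17, 21, 24, 30}

A ∪ B ∪ C = {4, 6, 8, 12, 13, 17, 21, 24, 30}


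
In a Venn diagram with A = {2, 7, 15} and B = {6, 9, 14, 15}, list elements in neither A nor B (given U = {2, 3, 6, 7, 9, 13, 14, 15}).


A = {2, 7, 15}
B = {6, 9, 14, 15}
Region: in neither A nor B (given U = {2, 3, 6, 7, 9, 13, 14, 15})
Elements: {3, 13}

Elements in neither A nor B (given U = {2, 3, 6, 7, 9, 13, 14, 15}): {3, 13}


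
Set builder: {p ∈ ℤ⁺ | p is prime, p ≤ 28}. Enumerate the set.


Checking each candidate:
Condition: primes ≤ 28
Result = {2, 3, 5, 7, 11, 13, 17, 19, 23}

{2, 3, 5, 7, 11, 13, 17, 19, 23}


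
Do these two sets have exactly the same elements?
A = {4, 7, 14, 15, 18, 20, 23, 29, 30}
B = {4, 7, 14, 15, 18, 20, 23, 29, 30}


Two sets are equal iff they have exactly the same elements.
A = {4, 7, 14, 15, 18, 20, 23, 29, 30}
B = {4, 7, 14, 15, 18, 20, 23, 29, 30}
Same elements → A = B

Yes, A = B


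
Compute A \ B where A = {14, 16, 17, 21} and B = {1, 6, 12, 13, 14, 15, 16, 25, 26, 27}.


A \ B = elements in A but not in B
A = {14, 16, 17, 21}
B = {1, 6, 12, 13, 14, 15, 16, 25, 26, 27}
Remove from A any elements in B
A \ B = {17, 21}

A \ B = {17, 21}


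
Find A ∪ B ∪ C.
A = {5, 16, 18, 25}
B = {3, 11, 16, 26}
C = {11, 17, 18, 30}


A ∪ B = {3, 5, 11, 16, 18, 25, 26}
(A ∪ B) ∪ C = {3, 5, 11, 16, 17, 18, 25, 26, 30}

A ∪ B ∪ C = {3, 5, 11, 16, 17, 18, 25, 26, 30}


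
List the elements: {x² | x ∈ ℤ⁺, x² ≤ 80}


Checking each candidate:
Condition: positive perfect squares ≤ 80
Result = {1, 4, 9, 16, 25, 36, 49, 64}

{1, 4, 9, 16, 25, 36, 49, 64}


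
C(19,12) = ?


C(n,k) = n! / (k!(n-k)!)
C(19,12) = 19! / (12!7!)
= 50388

C(19,12) = 50388


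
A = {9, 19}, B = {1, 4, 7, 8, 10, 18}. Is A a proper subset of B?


A ⊂ B requires: A ⊆ B AND A ≠ B.
A ⊆ B? No
A ⊄ B, so A is not a proper subset.

No, A is not a proper subset of B


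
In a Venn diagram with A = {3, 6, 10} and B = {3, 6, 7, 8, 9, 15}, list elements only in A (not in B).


A = {3, 6, 10}
B = {3, 6, 7, 8, 9, 15}
Region: only in A (not in B)
Elements: {10}

Elements only in A (not in B): {10}


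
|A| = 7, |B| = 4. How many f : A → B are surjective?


n = |A| = 7, k = |B| = 4. Surjections via inclusion-exclusion:
S(n,k) = Σ(-1)^i × C(k,i) × (k-i)^n, i=0 to k
i=0: (-1)^0×C(4,0)×4^7 = 16384
i=1: (-1)^1×C(4,1)×3^7 = -8748
i=2: (-1)^2×C(4,2)×2^7 = 768
i=3: (-1)^3×C(4,3)×1^7 = -4
i=4: (-1)^4×C(4,4)×0^7 = 0
Total = 8400

Number of surjections = 8400


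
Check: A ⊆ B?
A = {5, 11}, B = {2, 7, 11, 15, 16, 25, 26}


A ⊆ B means every element of A is in B.
Elements in A not in B: {5}
So A ⊄ B.

No, A ⊄ B


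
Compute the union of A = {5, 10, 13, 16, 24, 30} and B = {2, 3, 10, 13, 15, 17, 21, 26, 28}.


A ∪ B = all elements in A or B (or both)
A = {5, 10, 13, 16, 24, 30}
B = {2, 3, 10, 13, 15, 17, 21, 26, 28}
A ∪ B = {2, 3, 5, 10, 13, 15, 16, 17, 21, 24, 26, 28, 30}

A ∪ B = {2, 3, 5, 10, 13, 15, 16, 17, 21, 24, 26, 28, 30}


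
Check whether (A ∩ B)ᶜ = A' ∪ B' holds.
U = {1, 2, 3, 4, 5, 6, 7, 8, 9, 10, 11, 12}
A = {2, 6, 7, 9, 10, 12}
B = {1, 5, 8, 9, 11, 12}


LHS: A ∩ B = {9, 12}
(A ∩ B)' = U \ (A ∩ B) = {1, 2, 3, 4, 5, 6, 7, 8, 10, 11}
A' = {1, 3, 4, 5, 8, 11}, B' = {2, 3, 4, 6, 7, 10}
Claimed RHS: A' ∪ B' = {1, 2, 3, 4, 5, 6, 7, 8, 10, 11}
Identity is VALID: LHS = RHS = {1, 2, 3, 4, 5, 6, 7, 8, 10, 11} ✓

Identity is valid. (A ∩ B)' = A' ∪ B' = {1, 2, 3, 4, 5, 6, 7, 8, 10, 11}


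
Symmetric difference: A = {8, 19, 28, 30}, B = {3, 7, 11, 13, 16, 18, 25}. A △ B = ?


A △ B = (A \ B) ∪ (B \ A) = elements in exactly one of A or B
A \ B = {8, 19, 28, 30}
B \ A = {3, 7, 11, 13, 16, 18, 25}
A △ B = {3, 7, 8, 11, 13, 16, 18, 19, 25, 28, 30}

A △ B = {3, 7, 8, 11, 13, 16, 18, 19, 25, 28, 30}


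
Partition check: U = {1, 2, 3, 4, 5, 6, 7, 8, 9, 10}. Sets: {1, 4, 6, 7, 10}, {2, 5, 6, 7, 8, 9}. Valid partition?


A partition requires: (1) non-empty parts, (2) pairwise disjoint, (3) union = U
Parts: {1, 4, 6, 7, 10}, {2, 5, 6, 7, 8, 9}
Union of parts: {1, 2, 4, 5, 6, 7, 8, 9, 10}
U = {1, 2, 3, 4, 5, 6, 7, 8, 9, 10}
All non-empty? True
Pairwise disjoint? False
Covers U? False

No, not a valid partition


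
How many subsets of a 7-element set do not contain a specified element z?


Subsets of A avoiding z are subsets of A \ {z}, which has 6 elements.
Count = 2^(n-1) = 2^6
= 64

Number of subsets avoiding z = 64


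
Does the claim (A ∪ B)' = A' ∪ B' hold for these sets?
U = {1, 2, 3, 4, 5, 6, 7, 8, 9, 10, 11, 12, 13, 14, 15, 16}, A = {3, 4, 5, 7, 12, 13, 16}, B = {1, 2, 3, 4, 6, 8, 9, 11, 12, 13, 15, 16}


LHS: A ∪ B = {1, 2, 3, 4, 5, 6, 7, 8, 9, 11, 12, 13, 15, 16}
(A ∪ B)' = U \ (A ∪ B) = {10, 14}
A' = {1, 2, 6, 8, 9, 10, 11, 14, 15}, B' = {5, 7, 10, 14}
Claimed RHS: A' ∪ B' = {1, 2, 5, 6, 7, 8, 9, 10, 11, 14, 15}
Identity is INVALID: LHS = {10, 14} but the RHS claimed here equals {1, 2, 5, 6, 7, 8, 9, 10, 11, 14, 15}. The correct form is (A ∪ B)' = A' ∩ B'.

Identity is invalid: (A ∪ B)' = {10, 14} but A' ∪ B' = {1, 2, 5, 6, 7, 8, 9, 10, 11, 14, 15}. The correct De Morgan law is (A ∪ B)' = A' ∩ B'.


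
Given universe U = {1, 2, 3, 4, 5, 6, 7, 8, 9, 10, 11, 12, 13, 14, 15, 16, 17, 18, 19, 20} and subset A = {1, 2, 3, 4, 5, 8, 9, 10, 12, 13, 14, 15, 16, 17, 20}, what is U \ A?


Aᶜ = U \ A = elements in U but not in A
U = {1, 2, 3, 4, 5, 6, 7, 8, 9, 10, 11, 12, 13, 14, 15, 16, 17, 18, 19, 20}
A = {1, 2, 3, 4, 5, 8, 9, 10, 12, 13, 14, 15, 16, 17, 20}
Aᶜ = {6, 7, 11, 18, 19}

Aᶜ = {6, 7, 11, 18, 19}


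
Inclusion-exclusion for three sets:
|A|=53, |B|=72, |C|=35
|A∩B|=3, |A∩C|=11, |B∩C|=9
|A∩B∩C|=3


|A∪B∪C| = |A|+|B|+|C| - |A∩B|-|A∩C|-|B∩C| + |A∩B∩C|
= 53+72+35 - 3-11-9 + 3
= 160 - 23 + 3
= 140

|A ∪ B ∪ C| = 140


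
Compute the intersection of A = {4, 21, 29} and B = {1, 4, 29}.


A ∩ B = elements in both A and B
A = {4, 21, 29}
B = {1, 4, 29}
A ∩ B = {4, 29}

A ∩ B = {4, 29}


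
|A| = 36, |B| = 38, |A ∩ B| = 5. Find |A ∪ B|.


|A ∪ B| = |A| + |B| - |A ∩ B|
= 36 + 38 - 5
= 69

|A ∪ B| = 69


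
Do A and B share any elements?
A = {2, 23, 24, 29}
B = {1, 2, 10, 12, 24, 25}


Disjoint means A ∩ B = ∅.
A ∩ B = {2, 24}
A ∩ B ≠ ∅, so A and B are NOT disjoint.

Yes — A and B share the element(s) of A ∩ B = {2, 24}, so they are not disjoint


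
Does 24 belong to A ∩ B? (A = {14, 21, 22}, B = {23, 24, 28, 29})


A = {14, 21, 22}, B = {23, 24, 28, 29}
A ∩ B = elements in both A and B
A ∩ B = ∅
Checking if 24 ∈ A ∩ B
24 is not in A ∩ B → False

24 ∉ A ∩ B


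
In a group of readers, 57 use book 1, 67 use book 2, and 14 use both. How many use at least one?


|A ∪ B| = |A| + |B| - |A ∩ B|
= 57 + 67 - 14
= 110

|A ∪ B| = 110


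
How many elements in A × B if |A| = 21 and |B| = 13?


|A × B| = |A| × |B|
= 21 × 13
= 273

|A × B| = 273


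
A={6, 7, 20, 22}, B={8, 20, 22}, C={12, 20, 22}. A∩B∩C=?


A ∩ B = {20, 22}
(A ∩ B) ∩ C = {20, 22}

A ∩ B ∩ C = {20, 22}


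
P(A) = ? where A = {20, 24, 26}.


|A| = 3, so |P(A)| = 2^3 = 8
Enumerate subsets by cardinality (0 to 3):
∅, {20}, {24}, {26}, {20, 24}, {20, 26}, {24, 26}, {20, 24, 26}

P(A) has 8 subsets: ∅, {20}, {24}, {26}, {20, 24}, {20, 26}, {24, 26}, {20, 24, 26}


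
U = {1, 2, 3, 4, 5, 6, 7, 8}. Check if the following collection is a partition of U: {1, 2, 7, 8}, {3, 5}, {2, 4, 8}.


A partition requires: (1) non-empty parts, (2) pairwise disjoint, (3) union = U
Parts: {1, 2, 7, 8}, {3, 5}, {2, 4, 8}
Union of parts: {1, 2, 3, 4, 5, 7, 8}
U = {1, 2, 3, 4, 5, 6, 7, 8}
All non-empty? True
Pairwise disjoint? False
Covers U? False

No, not a valid partition


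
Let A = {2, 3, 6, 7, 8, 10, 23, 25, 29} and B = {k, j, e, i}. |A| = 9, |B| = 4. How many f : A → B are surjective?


n = |A| = 9, k = |B| = 4. Surjections via inclusion-exclusion:
S(n,k) = Σ(-1)^i × C(k,i) × (k-i)^n, i=0 to k
i=0: (-1)^0×C(4,0)×4^9 = 262144
i=1: (-1)^1×C(4,1)×3^9 = -78732
i=2: (-1)^2×C(4,2)×2^9 = 3072
i=3: (-1)^3×C(4,3)×1^9 = -4
i=4: (-1)^4×C(4,4)×0^9 = 0
Total = 186480

Number of surjections = 186480


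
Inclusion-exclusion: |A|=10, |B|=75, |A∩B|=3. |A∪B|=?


|A ∪ B| = |A| + |B| - |A ∩ B|
= 10 + 75 - 3
= 82

|A ∪ B| = 82


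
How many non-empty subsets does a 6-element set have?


Total subsets = 2^n = 2^6 = 64
Non-empty subsets exclude the empty set: 2^n - 1
= 64 - 1
= 63

Number of non-empty subsets = 63


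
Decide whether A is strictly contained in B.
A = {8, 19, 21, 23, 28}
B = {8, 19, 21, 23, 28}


A ⊂ B requires: A ⊆ B AND A ≠ B.
A ⊆ B? Yes
A = B? Yes
A = B, so A is not a PROPER subset.

No, A is not a proper subset of B


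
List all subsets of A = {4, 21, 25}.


|A| = 3, so |P(A)| = 2^3 = 8
Enumerate subsets by cardinality (0 to 3):
∅, {4}, {21}, {25}, {4, 21}, {4, 25}, {21, 25}, {4, 21, 25}

P(A) has 8 subsets: ∅, {4}, {21}, {25}, {4, 21}, {4, 25}, {21, 25}, {4, 21, 25}


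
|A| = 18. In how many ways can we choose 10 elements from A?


C(n,k) = n! / (k!(n-k)!)
C(18,10) = 18! / (10!8!)
= 43758

C(18,10) = 43758


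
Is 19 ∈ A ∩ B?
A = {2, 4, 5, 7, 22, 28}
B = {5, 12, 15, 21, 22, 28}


A = {2, 4, 5, 7, 22, 28}, B = {5, 12, 15, 21, 22, 28}
A ∩ B = elements in both A and B
A ∩ B = {5, 22, 28}
Checking if 19 ∈ A ∩ B
19 is not in A ∩ B → False

19 ∉ A ∩ B


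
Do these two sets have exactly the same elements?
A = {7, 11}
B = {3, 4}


Two sets are equal iff they have exactly the same elements.
A = {7, 11}
B = {3, 4}
Differences: {3, 4, 7, 11}
A ≠ B

No, A ≠ B


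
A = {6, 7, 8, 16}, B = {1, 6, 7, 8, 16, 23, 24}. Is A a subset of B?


A ⊆ B means every element of A is in B.
All elements of A are in B.
So A ⊆ B.

Yes, A ⊆ B


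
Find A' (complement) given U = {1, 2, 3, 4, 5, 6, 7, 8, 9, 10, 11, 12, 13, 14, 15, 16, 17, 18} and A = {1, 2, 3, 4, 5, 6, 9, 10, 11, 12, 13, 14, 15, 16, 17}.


Aᶜ = U \ A = elements in U but not in A
U = {1, 2, 3, 4, 5, 6, 7, 8, 9, 10, 11, 12, 13, 14, 15, 16, 17, 18}
A = {1, 2, 3, 4, 5, 6, 9, 10, 11, 12, 13, 14, 15, 16, 17}
Aᶜ = {7, 8, 18}

Aᶜ = {7, 8, 18}


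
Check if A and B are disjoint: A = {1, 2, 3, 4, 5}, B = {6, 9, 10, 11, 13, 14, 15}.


Disjoint means A ∩ B = ∅.
A ∩ B = ∅
A ∩ B = ∅, so A and B are disjoint.

Yes, A and B are disjoint


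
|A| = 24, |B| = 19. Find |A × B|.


|A × B| = |A| × |B|
= 24 × 19
= 456

|A × B| = 456


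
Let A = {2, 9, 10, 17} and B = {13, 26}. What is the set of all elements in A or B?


A ∪ B = all elements in A or B (or both)
A = {2, 9, 10, 17}
B = {13, 26}
A ∪ B = {2, 9, 10, 13, 17, 26}

A ∪ B = {2, 9, 10, 13, 17, 26}


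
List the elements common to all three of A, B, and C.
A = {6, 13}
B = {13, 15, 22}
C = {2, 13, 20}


A ∩ B = {13}
(A ∩ B) ∩ C = {13}

A ∩ B ∩ C = {13}


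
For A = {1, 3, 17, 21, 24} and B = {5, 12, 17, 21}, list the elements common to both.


A ∩ B = elements in both A and B
A = {1, 3, 17, 21, 24}
B = {5, 12, 17, 21}
A ∩ B = {17, 21}

A ∩ B = {17, 21}


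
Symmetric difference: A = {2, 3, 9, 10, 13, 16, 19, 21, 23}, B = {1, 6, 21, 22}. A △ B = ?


A △ B = (A \ B) ∪ (B \ A) = elements in exactly one of A or B
A \ B = {2, 3, 9, 10, 13, 16, 19, 23}
B \ A = {1, 6, 22}
A △ B = {1, 2, 3, 6, 9, 10, 13, 16, 19, 22, 23}

A △ B = {1, 2, 3, 6, 9, 10, 13, 16, 19, 22, 23}


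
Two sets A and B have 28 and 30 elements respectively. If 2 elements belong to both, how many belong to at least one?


|A ∪ B| = |A| + |B| - |A ∩ B|
= 28 + 30 - 2
= 56

|A ∪ B| = 56


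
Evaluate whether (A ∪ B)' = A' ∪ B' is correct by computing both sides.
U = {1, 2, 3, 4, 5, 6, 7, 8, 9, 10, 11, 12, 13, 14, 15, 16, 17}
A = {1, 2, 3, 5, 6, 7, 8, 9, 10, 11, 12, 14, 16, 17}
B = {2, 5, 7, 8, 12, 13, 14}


LHS: A ∪ B = {1, 2, 3, 5, 6, 7, 8, 9, 10, 11, 12, 13, 14, 16, 17}
(A ∪ B)' = U \ (A ∪ B) = {4, 15}
A' = {4, 13, 15}, B' = {1, 3, 4, 6, 9, 10, 11, 15, 16, 17}
Claimed RHS: A' ∪ B' = {1, 3, 4, 6, 9, 10, 11, 13, 15, 16, 17}
Identity is INVALID: LHS = {4, 15} but the RHS claimed here equals {1, 3, 4, 6, 9, 10, 11, 13, 15, 16, 17}. The correct form is (A ∪ B)' = A' ∩ B'.

Identity is invalid: (A ∪ B)' = {4, 15} but A' ∪ B' = {1, 3, 4, 6, 9, 10, 11, 13, 15, 16, 17}. The correct De Morgan law is (A ∪ B)' = A' ∩ B'.


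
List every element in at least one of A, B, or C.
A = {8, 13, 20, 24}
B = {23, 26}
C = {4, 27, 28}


A ∪ B = {8, 13, 20, 23, 24, 26}
(A ∪ B) ∪ C = {4, 8, 13, 20, 23, 24, 26, 27, 28}

A ∪ B ∪ C = {4, 8, 13, 20, 23, 24, 26, 27, 28}


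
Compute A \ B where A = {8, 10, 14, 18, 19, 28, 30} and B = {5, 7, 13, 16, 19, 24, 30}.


A \ B = elements in A but not in B
A = {8, 10, 14, 18, 19, 28, 30}
B = {5, 7, 13, 16, 19, 24, 30}
Remove from A any elements in B
A \ B = {8, 10, 14, 18, 28}

A \ B = {8, 10, 14, 18, 28}


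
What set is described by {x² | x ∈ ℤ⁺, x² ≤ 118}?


Checking each candidate:
Condition: positive perfect squares ≤ 118
Result = {1, 4, 9, 16, 25, 36, 49, 64, 81, 100}

{1, 4, 9, 16, 25, 36, 49, 64, 81, 100}


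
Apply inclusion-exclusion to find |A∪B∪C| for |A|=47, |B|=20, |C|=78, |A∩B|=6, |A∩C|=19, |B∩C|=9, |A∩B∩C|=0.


|A∪B∪C| = |A|+|B|+|C| - |A∩B|-|A∩C|-|B∩C| + |A∩B∩C|
= 47+20+78 - 6-19-9 + 0
= 145 - 34 + 0
= 111

|A ∪ B ∪ C| = 111


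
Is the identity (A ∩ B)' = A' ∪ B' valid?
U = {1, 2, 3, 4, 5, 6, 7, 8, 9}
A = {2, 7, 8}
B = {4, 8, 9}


LHS: A ∩ B = {8}
(A ∩ B)' = U \ (A ∩ B) = {1, 2, 3, 4, 5, 6, 7, 9}
A' = {1, 3, 4, 5, 6, 9}, B' = {1, 2, 3, 5, 6, 7}
Claimed RHS: A' ∪ B' = {1, 2, 3, 4, 5, 6, 7, 9}
Identity is VALID: LHS = RHS = {1, 2, 3, 4, 5, 6, 7, 9} ✓

Identity is valid. (A ∩ B)' = A' ∪ B' = {1, 2, 3, 4, 5, 6, 7, 9}


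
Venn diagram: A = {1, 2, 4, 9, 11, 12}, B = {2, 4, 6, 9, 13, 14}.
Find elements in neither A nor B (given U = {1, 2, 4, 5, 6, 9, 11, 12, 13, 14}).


A = {1, 2, 4, 9, 11, 12}
B = {2, 4, 6, 9, 13, 14}
Region: in neither A nor B (given U = {1, 2, 4, 5, 6, 9, 11, 12, 13, 14})
Elements: {5}

Elements in neither A nor B (given U = {1, 2, 4, 5, 6, 9, 11, 12, 13, 14}): {5}


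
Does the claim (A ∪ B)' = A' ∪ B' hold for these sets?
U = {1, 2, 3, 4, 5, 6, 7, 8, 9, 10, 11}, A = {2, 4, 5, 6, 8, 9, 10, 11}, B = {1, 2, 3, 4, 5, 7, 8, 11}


LHS: A ∪ B = {1, 2, 3, 4, 5, 6, 7, 8, 9, 10, 11}
(A ∪ B)' = U \ (A ∪ B) = ∅
A' = {1, 3, 7}, B' = {6, 9, 10}
Claimed RHS: A' ∪ B' = {1, 3, 6, 7, 9, 10}
Identity is INVALID: LHS = ∅ but the RHS claimed here equals {1, 3, 6, 7, 9, 10}. The correct form is (A ∪ B)' = A' ∩ B'.

Identity is invalid: (A ∪ B)' = ∅ but A' ∪ B' = {1, 3, 6, 7, 9, 10}. The correct De Morgan law is (A ∪ B)' = A' ∩ B'.


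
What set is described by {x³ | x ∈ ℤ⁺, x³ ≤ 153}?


Checking each candidate:
Condition: positive perfect cubes ≤ 153
Result = {1, 8, 27, 64, 125}

{1, 8, 27, 64, 125}


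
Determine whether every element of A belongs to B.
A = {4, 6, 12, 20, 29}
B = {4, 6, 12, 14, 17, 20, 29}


A ⊆ B means every element of A is in B.
All elements of A are in B.
So A ⊆ B.

Yes, A ⊆ B


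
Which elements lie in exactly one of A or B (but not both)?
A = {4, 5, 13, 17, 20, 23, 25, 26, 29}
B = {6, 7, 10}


A △ B = (A \ B) ∪ (B \ A) = elements in exactly one of A or B
A \ B = {4, 5, 13, 17, 20, 23, 25, 26, 29}
B \ A = {6, 7, 10}
A △ B = {4, 5, 6, 7, 10, 13, 17, 20, 23, 25, 26, 29}

A △ B = {4, 5, 6, 7, 10, 13, 17, 20, 23, 25, 26, 29}


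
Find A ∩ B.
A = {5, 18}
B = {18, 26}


A ∩ B = elements in both A and B
A = {5, 18}
B = {18, 26}
A ∩ B = {18}

A ∩ B = {18}


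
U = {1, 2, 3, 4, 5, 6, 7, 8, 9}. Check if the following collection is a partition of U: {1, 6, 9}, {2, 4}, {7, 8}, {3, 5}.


A partition requires: (1) non-empty parts, (2) pairwise disjoint, (3) union = U
Parts: {1, 6, 9}, {2, 4}, {7, 8}, {3, 5}
Union of parts: {1, 2, 3, 4, 5, 6, 7, 8, 9}
U = {1, 2, 3, 4, 5, 6, 7, 8, 9}
All non-empty? True
Pairwise disjoint? True
Covers U? True

Yes, valid partition


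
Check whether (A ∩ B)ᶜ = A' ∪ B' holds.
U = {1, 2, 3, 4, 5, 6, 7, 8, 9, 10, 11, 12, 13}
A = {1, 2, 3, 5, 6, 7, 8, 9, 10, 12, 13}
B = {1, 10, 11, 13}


LHS: A ∩ B = {1, 10, 13}
(A ∩ B)' = U \ (A ∩ B) = {2, 3, 4, 5, 6, 7, 8, 9, 11, 12}
A' = {4, 11}, B' = {2, 3, 4, 5, 6, 7, 8, 9, 12}
Claimed RHS: A' ∪ B' = {2, 3, 4, 5, 6, 7, 8, 9, 11, 12}
Identity is VALID: LHS = RHS = {2, 3, 4, 5, 6, 7, 8, 9, 11, 12} ✓

Identity is valid. (A ∩ B)' = A' ∪ B' = {2, 3, 4, 5, 6, 7, 8, 9, 11, 12}


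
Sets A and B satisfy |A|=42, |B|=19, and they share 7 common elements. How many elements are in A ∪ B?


|A ∪ B| = |A| + |B| - |A ∩ B|
= 42 + 19 - 7
= 54

|A ∪ B| = 54


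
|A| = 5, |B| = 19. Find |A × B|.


|A × B| = |A| × |B|
= 5 × 19
= 95

|A × B| = 95


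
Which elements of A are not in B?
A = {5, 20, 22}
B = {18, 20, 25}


A \ B = elements in A but not in B
A = {5, 20, 22}
B = {18, 20, 25}
Remove from A any elements in B
A \ B = {5, 22}

A \ B = {5, 22}


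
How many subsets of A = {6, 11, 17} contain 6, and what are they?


A subset of A contains 6 iff the remaining 2 elements form any subset of A \ {6}.
Count: 2^(n-1) = 2^2 = 4
Subsets containing 6: {6}, {6, 11}, {6, 17}, {6, 11, 17}

Subsets containing 6 (4 total): {6}, {6, 11}, {6, 17}, {6, 11, 17}


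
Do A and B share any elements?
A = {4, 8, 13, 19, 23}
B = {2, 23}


Disjoint means A ∩ B = ∅.
A ∩ B = {23}
A ∩ B ≠ ∅, so A and B are NOT disjoint.

Yes — A and B share the element(s) of A ∩ B = {23}, so they are not disjoint


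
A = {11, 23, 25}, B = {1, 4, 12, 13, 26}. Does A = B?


Two sets are equal iff they have exactly the same elements.
A = {11, 23, 25}
B = {1, 4, 12, 13, 26}
Differences: {1, 4, 11, 12, 13, 23, 25, 26}
A ≠ B

No, A ≠ B


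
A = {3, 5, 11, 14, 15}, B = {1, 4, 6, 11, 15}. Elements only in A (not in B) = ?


A = {3, 5, 11, 14, 15}
B = {1, 4, 6, 11, 15}
Region: only in A (not in B)
Elements: {3, 5, 14}

Elements only in A (not in B): {3, 5, 14}


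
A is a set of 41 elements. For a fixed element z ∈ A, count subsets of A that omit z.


Subsets of A avoiding z are subsets of A \ {z}, which has 40 elements.
Count = 2^(n-1) = 2^40
= 1099511627776

Number of subsets avoiding z = 1099511627776


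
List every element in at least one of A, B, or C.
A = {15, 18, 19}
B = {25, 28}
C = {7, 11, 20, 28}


A ∪ B = {15, 18, 19, 25, 28}
(A ∪ B) ∪ C = {7, 11, 15, 18, 19, 20, 25, 28}

A ∪ B ∪ C = {7, 11, 15, 18, 19, 20, 25, 28}


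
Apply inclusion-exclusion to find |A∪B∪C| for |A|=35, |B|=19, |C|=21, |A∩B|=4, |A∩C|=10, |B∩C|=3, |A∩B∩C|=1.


|A∪B∪C| = |A|+|B|+|C| - |A∩B|-|A∩C|-|B∩C| + |A∩B∩C|
= 35+19+21 - 4-10-3 + 1
= 75 - 17 + 1
= 59

|A ∪ B ∪ C| = 59


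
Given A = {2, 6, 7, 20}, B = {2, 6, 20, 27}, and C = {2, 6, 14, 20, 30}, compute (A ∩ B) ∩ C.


A ∩ B = {2, 6, 20}
(A ∩ B) ∩ C = {2, 6, 20}

A ∩ B ∩ C = {2, 6, 20}


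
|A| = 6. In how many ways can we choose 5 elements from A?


C(n,k) = n! / (k!(n-k)!)
C(6,5) = 6! / (5!1!)
= 6

C(6,5) = 6


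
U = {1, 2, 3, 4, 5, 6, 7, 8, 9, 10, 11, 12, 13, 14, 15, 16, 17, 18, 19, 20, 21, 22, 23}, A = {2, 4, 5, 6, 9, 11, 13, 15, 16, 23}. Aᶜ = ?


Aᶜ = U \ A = elements in U but not in A
U = {1, 2, 3, 4, 5, 6, 7, 8, 9, 10, 11, 12, 13, 14, 15, 16, 17, 18, 19, 20, 21, 22, 23}
A = {2, 4, 5, 6, 9, 11, 13, 15, 16, 23}
Aᶜ = {1, 3, 7, 8, 10, 12, 14, 17, 18, 19, 20, 21, 22}

Aᶜ = {1, 3, 7, 8, 10, 12, 14, 17, 18, 19, 20, 21, 22}


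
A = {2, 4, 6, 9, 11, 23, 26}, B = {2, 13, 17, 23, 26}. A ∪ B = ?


A ∪ B = all elements in A or B (or both)
A = {2, 4, 6, 9, 11, 23, 26}
B = {2, 13, 17, 23, 26}
A ∪ B = {2, 4, 6, 9, 11, 13, 17, 23, 26}

A ∪ B = {2, 4, 6, 9, 11, 13, 17, 23, 26}


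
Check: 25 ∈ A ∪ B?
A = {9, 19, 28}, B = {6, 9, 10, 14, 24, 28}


A = {9, 19, 28}, B = {6, 9, 10, 14, 24, 28}
A ∪ B = all elements in A or B
A ∪ B = {6, 9, 10, 14, 19, 24, 28}
Checking if 25 ∈ A ∪ B
25 is not in A ∪ B → False

25 ∉ A ∪ B


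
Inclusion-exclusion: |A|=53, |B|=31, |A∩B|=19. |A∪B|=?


|A ∪ B| = |A| + |B| - |A ∩ B|
= 53 + 31 - 19
= 65

|A ∪ B| = 65


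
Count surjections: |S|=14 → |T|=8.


n = |S| = 14, k = |T| = 8. Surjections via inclusion-exclusion:
S(n,k) = Σ(-1)^i × C(k,i) × (k-i)^n, i=0 to k
i=0: (-1)^0×C(8,0)×8^14 = 4398046511104
i=1: (-1)^1×C(8,1)×7^14 = -5425784582792
i=2: (-1)^2×C(8,2)×6^14 = 2194196594688
i=3: (-1)^3×C(8,3)×5^14 = -341796875000
i=4: (-1)^4×C(8,4)×4^14 = 18790481920
i=5: (-1)^5×C(8,5)×3^14 = -267846264
i=6: (-1)^6×C(8,6)×2^14 = 458752
i=7: (-1)^7×C(8,7)×1^14 = -8
i=8: (-1)^8×C(8,8)×0^14 = 0
Total = 843184742400

Number of surjections = 843184742400


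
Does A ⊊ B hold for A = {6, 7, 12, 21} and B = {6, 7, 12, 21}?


A ⊂ B requires: A ⊆ B AND A ≠ B.
A ⊆ B? Yes
A = B? Yes
A = B, so A is not a PROPER subset.

No, A is not a proper subset of B


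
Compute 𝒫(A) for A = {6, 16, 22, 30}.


|A| = 4, so |P(A)| = 2^4 = 16
Enumerate subsets by cardinality (0 to 4):
∅, {6}, {16}, {22}, {30}, {6, 16}, {6, 22}, {6, 30}, {16, 22}, {16, 30}, {22, 30}, {6, 16, 22}, {6, 16, 30}, {6, 22, 30}, {16, 22, 30}, {6, 16, 22, 30}

P(A) has 16 subsets: ∅, {6}, {16}, {22}, {30}, {6, 16}, {6, 22}, {6, 30}, {16, 22}, {16, 30}, {22, 30}, {6, 16, 22}, {6, 16, 30}, {6, 22, 30}, {16, 22, 30}, {6, 16, 22, 30}


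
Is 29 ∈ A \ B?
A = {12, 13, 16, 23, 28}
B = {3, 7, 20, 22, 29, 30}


A = {12, 13, 16, 23, 28}, B = {3, 7, 20, 22, 29, 30}
A \ B = elements in A but not in B
A \ B = {12, 13, 16, 23, 28}
Checking if 29 ∈ A \ B
29 is not in A \ B → False

29 ∉ A \ B


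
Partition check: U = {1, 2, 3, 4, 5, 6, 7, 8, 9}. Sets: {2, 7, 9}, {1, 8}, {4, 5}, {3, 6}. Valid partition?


A partition requires: (1) non-empty parts, (2) pairwise disjoint, (3) union = U
Parts: {2, 7, 9}, {1, 8}, {4, 5}, {3, 6}
Union of parts: {1, 2, 3, 4, 5, 6, 7, 8, 9}
U = {1, 2, 3, 4, 5, 6, 7, 8, 9}
All non-empty? True
Pairwise disjoint? True
Covers U? True

Yes, valid partition


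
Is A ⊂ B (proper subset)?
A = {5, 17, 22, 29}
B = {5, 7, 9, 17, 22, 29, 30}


A ⊂ B requires: A ⊆ B AND A ≠ B.
A ⊆ B? Yes
A = B? No
A ⊂ B: Yes (A is a proper subset of B)

Yes, A ⊂ B


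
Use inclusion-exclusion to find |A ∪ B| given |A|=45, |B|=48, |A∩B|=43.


|A ∪ B| = |A| + |B| - |A ∩ B|
= 45 + 48 - 43
= 50

|A ∪ B| = 50


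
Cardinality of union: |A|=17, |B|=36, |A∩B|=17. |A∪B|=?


|A ∪ B| = |A| + |B| - |A ∩ B|
= 17 + 36 - 17
= 36

|A ∪ B| = 36


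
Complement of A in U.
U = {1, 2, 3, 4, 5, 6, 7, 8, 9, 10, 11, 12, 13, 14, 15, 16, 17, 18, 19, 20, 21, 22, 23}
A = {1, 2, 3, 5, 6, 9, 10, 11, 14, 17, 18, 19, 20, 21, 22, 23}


Aᶜ = U \ A = elements in U but not in A
U = {1, 2, 3, 4, 5, 6, 7, 8, 9, 10, 11, 12, 13, 14, 15, 16, 17, 18, 19, 20, 21, 22, 23}
A = {1, 2, 3, 5, 6, 9, 10, 11, 14, 17, 18, 19, 20, 21, 22, 23}
Aᶜ = {4, 7, 8, 12, 13, 15, 16}

Aᶜ = {4, 7, 8, 12, 13, 15, 16}


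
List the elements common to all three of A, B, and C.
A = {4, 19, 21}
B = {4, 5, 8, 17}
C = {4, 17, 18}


A ∩ B = {4}
(A ∩ B) ∩ C = {4}

A ∩ B ∩ C = {4}


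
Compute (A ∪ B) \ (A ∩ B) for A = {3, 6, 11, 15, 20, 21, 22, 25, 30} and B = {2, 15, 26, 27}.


A △ B = (A \ B) ∪ (B \ A) = elements in exactly one of A or B
A \ B = {3, 6, 11, 20, 21, 22, 25, 30}
B \ A = {2, 26, 27}
A △ B = {2, 3, 6, 11, 20, 21, 22, 25, 26, 27, 30}

A △ B = {2, 3, 6, 11, 20, 21, 22, 25, 26, 27, 30}


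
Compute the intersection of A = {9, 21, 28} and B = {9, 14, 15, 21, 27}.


A ∩ B = elements in both A and B
A = {9, 21, 28}
B = {9, 14, 15, 21, 27}
A ∩ B = {9, 21}

A ∩ B = {9, 21}


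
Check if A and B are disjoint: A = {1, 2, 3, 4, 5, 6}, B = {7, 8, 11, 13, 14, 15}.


Disjoint means A ∩ B = ∅.
A ∩ B = ∅
A ∩ B = ∅, so A and B are disjoint.

Yes, A and B are disjoint


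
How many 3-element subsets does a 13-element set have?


C(n,k) = n! / (k!(n-k)!)
C(13,3) = 13! / (3!10!)
= 286

C(13,3) = 286


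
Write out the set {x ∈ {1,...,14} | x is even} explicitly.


Checking each candidate:
Condition: even numbers in {1,...,14}
Result = {2, 4, 6, 8, 10, 12, 14}

{2, 4, 6, 8, 10, 12, 14}


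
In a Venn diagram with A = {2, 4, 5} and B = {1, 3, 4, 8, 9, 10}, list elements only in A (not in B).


A = {2, 4, 5}
B = {1, 3, 4, 8, 9, 10}
Region: only in A (not in B)
Elements: {2, 5}

Elements only in A (not in B): {2, 5}


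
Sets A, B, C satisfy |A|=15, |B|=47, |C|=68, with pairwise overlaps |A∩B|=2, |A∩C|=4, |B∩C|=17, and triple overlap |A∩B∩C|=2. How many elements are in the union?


|A∪B∪C| = |A|+|B|+|C| - |A∩B|-|A∩C|-|B∩C| + |A∩B∩C|
= 15+47+68 - 2-4-17 + 2
= 130 - 23 + 2
= 109

|A ∪ B ∪ C| = 109
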